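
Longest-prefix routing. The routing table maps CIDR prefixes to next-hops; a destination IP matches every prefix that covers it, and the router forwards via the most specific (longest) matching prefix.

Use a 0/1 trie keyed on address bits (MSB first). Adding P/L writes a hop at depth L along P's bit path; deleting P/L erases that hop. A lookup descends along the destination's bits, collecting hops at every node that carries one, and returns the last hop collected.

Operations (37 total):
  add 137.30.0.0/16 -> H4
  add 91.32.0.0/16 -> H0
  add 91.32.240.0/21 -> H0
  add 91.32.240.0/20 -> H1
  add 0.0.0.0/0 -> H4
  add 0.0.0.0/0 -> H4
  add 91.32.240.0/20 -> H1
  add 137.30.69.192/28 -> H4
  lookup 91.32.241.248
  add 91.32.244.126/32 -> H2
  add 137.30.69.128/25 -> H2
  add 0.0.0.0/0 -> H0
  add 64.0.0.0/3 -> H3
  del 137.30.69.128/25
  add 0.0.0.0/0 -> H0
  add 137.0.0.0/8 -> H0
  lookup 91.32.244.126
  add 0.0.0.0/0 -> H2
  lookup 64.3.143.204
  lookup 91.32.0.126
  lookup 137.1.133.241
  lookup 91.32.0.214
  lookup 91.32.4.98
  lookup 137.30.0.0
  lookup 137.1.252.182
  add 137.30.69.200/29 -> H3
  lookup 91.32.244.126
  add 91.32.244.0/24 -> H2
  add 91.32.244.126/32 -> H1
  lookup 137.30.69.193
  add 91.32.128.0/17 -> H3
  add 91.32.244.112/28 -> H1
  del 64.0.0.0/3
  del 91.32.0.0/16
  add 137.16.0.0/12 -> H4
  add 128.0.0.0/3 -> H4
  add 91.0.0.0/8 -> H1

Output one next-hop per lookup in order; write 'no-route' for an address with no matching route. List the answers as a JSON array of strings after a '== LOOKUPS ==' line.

Trace:
  add 137.30.0.0/16 -> H4 at depth 16
  add 91.32.0.0/16 -> H0 at depth 16
  add 91.32.240.0/21 -> H0 at depth 21
  add 91.32.240.0/20 -> H1 at depth 20
  add 0.0.0.0/0 -> H4 at depth 0
  add 0.0.0.0/0 -> H4 at depth 0
  add 91.32.240.0/20 -> H1 at depth 20
  add 137.30.69.192/28 -> H4 at depth 28
  lookup 91.32.241.248: bits 010110110010000011110 walk d0:H4→d1:-→d2:-→d3:-→d4:-→d5:-→d6:-→d7:-→d8:-→d9:-→d10:-→d11:-→d12:-→d13:-→d14:-→d15:-→d16:H0→d17:-→d18:-→d19:-→d20:H1→d21:H0 -> H0
  add 91.32.244.126/32 -> H2 at depth 32
  add 137.30.69.128/25 -> H2 at depth 25
  add 0.0.0.0/0 -> H0 at depth 0
  add 64.0.0.0/3 -> H3 at depth 3
  - 137.30.69.128/25 clear@25
  add 0.0.0.0/0 -> H0 at depth 0
  add 137.0.0.0/8 -> H0 at depth 8
  lookup 91.32.244.126: bits 01011011001000001111010001111110 walk d0:H0→d1:-→d2:-→d3:H3→d4:-→d5:-→d6:-→d7:-→d8:-→d9:-→d10:-→d11:-→d12:-→d13:-→d14:-→d15:-→d16:H0→d17:-→d18:-→d19:-→d20:H1→d21:H0→d22:-→d23:-→d24:-→d25:-→d26:-→d27:-→d28:-→d29:-→d30:-→d31:-→d32:H2 -> H2
  add 0.0.0.0/0 -> H2 at depth 0
  lookup 64.3.143.204: bits 010 walk d0:H2→d1:-→d2:-→d3:H3 -> H3
  lookup 91.32.0.126: bits 0101101100100000 walk d0:H2→d1:-→d2:-→d3:H3→d4:-→d5:-→d6:-→d7:-→d8:-→d9:-→d10:-→d11:-→d12:-→d13:-→d14:-→d15:-→d16:H0 -> H0
  lookup 137.1.133.241: bits 10001001000 walk d0:H2→d1:-→d2:-→d3:-→d4:-→d5:-→d6:-→d7:-→d8:H0→d9:-→d10:-→d11:- -> H0
  lookup 91.32.0.214: bits 0101101100100000 walk d0:H2→d1:-→d2:-→d3:H3→d4:-→d5:-→d6:-→d7:-→d8:-→d9:-→d10:-→d11:-→d12:-→d13:-→d14:-→d15:-→d16:H0 -> H0
  lookup 91.32.4.98: bits 0101101100100000 walk d0:H2→d1:-→d2:-→d3:H3→d4:-→d5:-→d6:-→d7:-→d8:-→d9:-→d10:-→d11:-→d12:-→d13:-→d14:-→d15:-→d16:H0 -> H0
  lookup 137.30.0.0: bits 10001001000111100 walk d0:H2→d1:-→d2:-→d3:-→d4:-→d5:-→d6:-→d7:-→d8:H0→d9:-→d10:-→d11:-→d12:-→d13:-→d14:-→d15:-→d16:H4→d17:- -> H4
  lookup 137.1.252.182: bits 10001001000 walk d0:H2→d1:-→d2:-→d3:-→d4:-→d5:-→d6:-→d7:-→d8:H0→d9:-→d10:-→d11:- -> H0
  add 137.30.69.200/29 -> H3 at depth 29
  lookup 91.32.244.126: bits 01011011001000001111010001111110 walk d0:H2→d1:-→d2:-→d3:H3→d4:-→d5:-→d6:-→d7:-→d8:-→d9:-→d10:-→d11:-→d12:-→d13:-→d14:-→d15:-→d16:H0→d17:-→d18:-→d19:-→d20:H1→d21:H0→d22:-→d23:-→d24:-→d25:-→d26:-→d27:-→d28:-→d29:-→d30:-→d31:-→d32:H2 -> H2
  add 91.32.244.0/24 -> H2 at depth 24
  add 91.32.244.126/32 -> H1 at depth 32
  lookup 137.30.69.193: bits 1000100100011110010001011100 walk d0:H2→d1:-→d2:-→d3:-→d4:-→d5:-→d6:-→d7:-→d8:H0→d9:-→d10:-→d11:-→d12:-→d13:-→d14:-→d15:-→d16:H4→d17:-→d18:-→d19:-→d20:-→d21:-→d22:-→d23:-→d24:-→d25:-→d26:-→d27:-→d28:H4 -> H4
  add 91.32.128.0/17 -> H3 at depth 17
  add 91.32.244.112/28 -> H1 at depth 28
  - 64.0.0.0/3 clear@3
  - 91.32.0.0/16 clear@16
  add 137.16.0.0/12 -> H4 at depth 12
  add 128.0.0.0/3 -> H4 at depth 3
  add 91.0.0.0/8 -> H1 at depth 8

== LOOKUPS ==
["H0","H2","H3","H0","H0","H0","H0","H4","H0","H2","H4"]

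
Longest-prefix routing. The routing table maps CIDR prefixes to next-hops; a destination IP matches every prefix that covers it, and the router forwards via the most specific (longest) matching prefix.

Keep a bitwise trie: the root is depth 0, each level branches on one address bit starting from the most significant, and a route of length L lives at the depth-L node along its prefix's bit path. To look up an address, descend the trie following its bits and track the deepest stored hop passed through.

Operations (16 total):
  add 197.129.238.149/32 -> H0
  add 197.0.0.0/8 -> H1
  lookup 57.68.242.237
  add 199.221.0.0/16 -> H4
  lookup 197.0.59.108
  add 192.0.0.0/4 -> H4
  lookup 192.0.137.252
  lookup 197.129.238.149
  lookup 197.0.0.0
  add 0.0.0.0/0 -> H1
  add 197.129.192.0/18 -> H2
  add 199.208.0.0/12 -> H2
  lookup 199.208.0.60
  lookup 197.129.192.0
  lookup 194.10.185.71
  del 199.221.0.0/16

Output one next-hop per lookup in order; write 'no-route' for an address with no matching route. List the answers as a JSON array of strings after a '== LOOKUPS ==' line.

Apply in order:
  add 197.129.238.149/32 -> H0 at depth 32
  add 197.0.0.0/8 -> H1 at depth 8
  Q 57.68.242.237: descend ε ; hops seen [∅] ; pick no-route
  add 199.221.0.0/16 -> H4 at depth 16
  Q 197.0.59.108: descend 11000101 ; hops seen [H1] ; pick H1
  add 192.0.0.0/4 -> H4 at depth 4
  Q 192.0.137.252: descend 11000 ; hops seen [H4] ; pick H4
  Q 197.129.238.149: descend 11000101100000011110111010010101 ; hops seen [H4,H1,H0] ; pick H0
  Q 197.0.0.0: descend 11000101 ; hops seen [H4,H1] ; pick H1
  add 0.0.0.0/0 -> H1 at depth 0
  add 197.129.192.0/18 -> H2 at depth 18
  add 199.208.0.0/12 -> H2 at depth 12
  Q 199.208.0.60: descend 110001111101 ; hops seen [H1,H4,H2] ; pick H2
  Q 197.129.192.0: descend 110001011000000111 ; hops seen [H1,H4,H1,H2] ; pick H2
  Q 194.10.185.71: descend 11000 ; hops seen [H1,H4] ; pick H4
  del 199.221.0.0/16 (clear depth 16)

== LOOKUPS ==
["no-route","H1","H4","H0","H1","H2","H2","H4"]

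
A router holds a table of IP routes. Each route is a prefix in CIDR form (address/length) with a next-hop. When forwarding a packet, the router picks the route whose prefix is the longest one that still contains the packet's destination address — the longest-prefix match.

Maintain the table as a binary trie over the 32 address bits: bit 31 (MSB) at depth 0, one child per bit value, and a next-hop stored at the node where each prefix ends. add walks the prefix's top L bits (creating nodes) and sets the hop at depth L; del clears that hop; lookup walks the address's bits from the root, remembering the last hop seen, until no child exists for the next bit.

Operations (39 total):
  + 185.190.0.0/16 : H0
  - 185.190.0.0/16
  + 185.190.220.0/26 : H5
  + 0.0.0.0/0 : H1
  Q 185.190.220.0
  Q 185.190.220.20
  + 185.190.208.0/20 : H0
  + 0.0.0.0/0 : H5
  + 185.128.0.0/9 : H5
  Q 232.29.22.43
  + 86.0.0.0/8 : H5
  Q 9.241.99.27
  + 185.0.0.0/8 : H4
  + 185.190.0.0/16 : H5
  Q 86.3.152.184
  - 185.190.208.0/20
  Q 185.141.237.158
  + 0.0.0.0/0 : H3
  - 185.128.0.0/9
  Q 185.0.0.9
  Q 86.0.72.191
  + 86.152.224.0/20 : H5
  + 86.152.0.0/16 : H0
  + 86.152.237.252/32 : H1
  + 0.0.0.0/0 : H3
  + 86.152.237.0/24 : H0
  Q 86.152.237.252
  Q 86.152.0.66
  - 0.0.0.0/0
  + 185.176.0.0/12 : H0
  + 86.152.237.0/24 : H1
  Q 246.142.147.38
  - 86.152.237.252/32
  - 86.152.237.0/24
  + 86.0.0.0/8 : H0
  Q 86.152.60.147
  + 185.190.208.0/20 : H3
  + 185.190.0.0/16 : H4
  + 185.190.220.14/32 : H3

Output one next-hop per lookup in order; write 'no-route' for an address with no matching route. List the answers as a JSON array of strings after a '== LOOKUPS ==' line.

Process each operation:
  add 185.190.0.0/16 -> H0 at depth 16
  - 185.190.0.0/16 clear@16
  add 185.190.220.0/26 -> H5 at depth 26
  add 0.0.0.0/0 -> H1 at depth 0
  ? 185.190.220.0  path d0:H1→d1:-→d2:-→d3:-→d4:-→d5:-→d6:-→d7:-→d8:-→d9:-→d10:-→d11:-→d12:-→d13:-→d14:-→d15:-→d16:-→d17:-→d18:-→d19:-→d20:-→d21:-→d22:-→d23:-→d24:-→d25:-→d26:H5  best=H5
  ? 185.190.220.20  path d0:H1→d1:-→d2:-→d3:-→d4:-→d5:-→d6:-→d7:-→d8:-→d9:-→d10:-→d11:-→d12:-→d13:-→d14:-→d15:-→d16:-→d17:-→d18:-→d19:-→d20:-→d21:-→d22:-→d23:-→d24:-→d25:-→d26:H5  best=H5
  add 185.190.208.0/20 -> H0 at depth 20
  add 0.0.0.0/0 -> H5 at depth 0
  add 185.128.0.0/9 -> H5 at depth 9
  ? 232.29.22.43  path d0:H5→d1:-  best=H5
  add 86.0.0.0/8 -> H5 at depth 8
  ? 9.241.99.27  path d0:H5→d1:-  best=H5
  add 185.0.0.0/8 -> H4 at depth 8
  add 185.190.0.0/16 -> H5 at depth 16
  ? 86.3.152.184  path d0:H5→d1:-→d2:-→d3:-→d4:-→d5:-→d6:-→d7:-→d8:H5  best=H5
  - 185.190.208.0/20 clear@20
  ? 185.141.237.158  path d0:H5→d1:-→d2:-→d3:-→d4:-→d5:-→d6:-→d7:-→d8:H4→d9:H5→d10:-  best=H5
  add 0.0.0.0/0 -> H3 at depth 0
  - 185.128.0.0/9 clear@9
  ? 185.0.0.9  path d0:H3→d1:-→d2:-→d3:-→d4:-→d5:-→d6:-→d7:-→d8:H4  best=H4
  ? 86.0.72.191  path d0:H3→d1:-→d2:-→d3:-→d4:-→d5:-→d6:-→d7:-→d8:H5  best=H5
  add 86.152.224.0/20 -> H5 at depth 20
  add 86.152.0.0/16 -> H0 at depth 16
  add 86.152.237.252/32 -> H1 at depth 32
  add 0.0.0.0/0 -> H3 at depth 0
  add 86.152.237.0/24 -> H0 at depth 24
  ? 86.152.237.252  path d0:H3→d1:-→d2:-→d3:-→d4:-→d5:-→d6:-→d7:-→d8:H5→d9:-→d10:-→d11:-→d12:-→d13:-→d14:-→d15:-→d16:H0→d17:-→d18:-→d19:-→d20:H5→d21:-→d22:-→d23:-→d24:H0→d25:-→d26:-→d27:-→d28:-→d29:-→d30:-→d31:-→d32:H1  best=H1
  ? 86.152.0.66  path d0:H3→d1:-→d2:-→d3:-→d4:-→d5:-→d6:-→d7:-→d8:H5→d9:-→d10:-→d11:-→d12:-→d13:-→d14:-→d15:-→d16:H0  best=H0
  - 0.0.0.0/0 clear@0
  add 185.176.0.0/12 -> H0 at depth 12
  add 86.152.237.0/24 -> H1 at depth 24
  ? 246.142.147.38  path d0:-→d1:-  best=no-route
  - 86.152.237.252/32 clear@32
  - 86.152.237.0/24 clear@24
  add 86.0.0.0/8 -> H0 at depth 8
  ? 86.152.60.147  path d0:-→d1:-→d2:-→d3:-→d4:-→d5:-→d6:-→d7:-→d8:H0→d9:-→d10:-→d11:-→d12:-→d13:-→d14:-→d15:-→d16:H0  best=H0
  add 185.190.208.0/20 -> H3 at depth 20
  add 185.190.0.0/16 -> H4 at depth 16
  add 185.190.220.14/32 -> H3 at depth 32

== LOOKUPS ==
["H5","H5","H5","H5","H5","H5","H4","H5","H1","H0","no-route","H0"]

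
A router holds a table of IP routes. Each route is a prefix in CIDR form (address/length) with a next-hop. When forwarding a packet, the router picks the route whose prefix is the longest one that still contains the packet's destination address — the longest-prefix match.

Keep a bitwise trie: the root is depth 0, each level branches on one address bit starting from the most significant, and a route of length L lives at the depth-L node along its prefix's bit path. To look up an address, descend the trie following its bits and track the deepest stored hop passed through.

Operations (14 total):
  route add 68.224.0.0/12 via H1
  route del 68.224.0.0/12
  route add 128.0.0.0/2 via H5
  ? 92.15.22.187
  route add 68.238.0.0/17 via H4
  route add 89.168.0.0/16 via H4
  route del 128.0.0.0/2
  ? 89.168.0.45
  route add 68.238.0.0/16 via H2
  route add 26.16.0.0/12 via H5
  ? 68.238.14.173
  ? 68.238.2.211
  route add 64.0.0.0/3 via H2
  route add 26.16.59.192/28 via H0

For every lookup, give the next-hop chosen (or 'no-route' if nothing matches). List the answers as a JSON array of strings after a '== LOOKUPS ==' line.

Apply in order:
  + 68.224.0.0/12 (H1) depth=12
  - 68.224.0.0/12 clear@12
  + 128.0.0.0/2 (H5) depth=2
  Q 92.15.22.187: descend 010 ; hops seen [∅] ; pick no-route
  + 68.238.0.0/17 (H4) depth=17
  + 89.168.0.0/16 (H4) depth=16
  - 128.0.0.0/2 clear@2
  Q 89.168.0.45: descend 0101100110101000 ; hops seen [H4] ; pick H4
  + 68.238.0.0/16 (H2) depth=16
  + 26.16.0.0/12 (H5) depth=12
  Q 68.238.14.173: descend 01000100111011100 ; hops seen [H2,H4] ; pick H4
  Q 68.238.2.211: descend 01000100111011100 ; hops seen [H2,H4] ; pick H4
  + 64.0.0.0/3 (H2) depth=3
  + 26.16.59.192/28 (H0) depth=28

== LOOKUPS ==
["no-route","H4","H4","H4"]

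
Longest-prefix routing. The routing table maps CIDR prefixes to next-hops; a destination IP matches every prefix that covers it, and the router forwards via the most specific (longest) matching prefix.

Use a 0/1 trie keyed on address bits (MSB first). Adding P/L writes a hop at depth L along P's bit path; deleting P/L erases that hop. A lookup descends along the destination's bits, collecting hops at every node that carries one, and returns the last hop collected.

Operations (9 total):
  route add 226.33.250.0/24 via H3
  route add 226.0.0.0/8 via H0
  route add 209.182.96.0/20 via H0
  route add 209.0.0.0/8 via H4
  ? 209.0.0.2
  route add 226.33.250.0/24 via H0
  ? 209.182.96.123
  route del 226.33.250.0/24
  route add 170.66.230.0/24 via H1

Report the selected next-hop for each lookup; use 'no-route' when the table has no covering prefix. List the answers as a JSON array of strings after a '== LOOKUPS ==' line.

Apply in order:
  add 226.33.250.0/24 -> H3 at depth 24
  add 226.0.0.0/8 -> H0 at depth 8
  add 209.182.96.0/20 -> H0 at depth 20
  add 209.0.0.0/8 -> H4 at depth 8
  Q 209.0.0.2: descend 11010001 ; hops seen [H4] ; pick H4
  add 226.33.250.0/24 -> H0 at depth 24
  Q 209.182.96.123: descend 11010001101101100110 ; hops seen [H4,H0] ; pick H0
  - 226.33.250.0/24 clear@24
  add 170.66.230.0/24 -> H1 at depth 24

== LOOKUPS ==
["H4","H0"]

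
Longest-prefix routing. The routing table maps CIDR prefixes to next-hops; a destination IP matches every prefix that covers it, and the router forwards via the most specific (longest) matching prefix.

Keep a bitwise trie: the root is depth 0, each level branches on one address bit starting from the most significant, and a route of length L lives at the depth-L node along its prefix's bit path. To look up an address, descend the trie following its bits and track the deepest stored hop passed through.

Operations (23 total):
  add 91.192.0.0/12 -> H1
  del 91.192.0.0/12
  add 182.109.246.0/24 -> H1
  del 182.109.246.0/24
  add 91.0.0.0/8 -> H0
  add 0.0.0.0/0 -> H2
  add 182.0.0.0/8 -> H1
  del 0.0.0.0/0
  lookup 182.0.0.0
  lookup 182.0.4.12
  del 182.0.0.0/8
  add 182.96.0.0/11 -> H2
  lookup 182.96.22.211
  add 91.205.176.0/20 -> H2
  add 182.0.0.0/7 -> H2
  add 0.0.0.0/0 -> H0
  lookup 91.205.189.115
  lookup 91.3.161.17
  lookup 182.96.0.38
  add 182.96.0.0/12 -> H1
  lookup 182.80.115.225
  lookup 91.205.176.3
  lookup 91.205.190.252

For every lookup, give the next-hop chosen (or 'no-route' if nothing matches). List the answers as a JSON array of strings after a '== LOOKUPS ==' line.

Apply in order:
  + 91.192.0.0/12 (H1) depth=12
  - 91.192.0.0/12 clear@12
  + 182.109.246.0/24 (H1) depth=24
  - 182.109.246.0/24 clear@24
  + 91.0.0.0/8 (H0) depth=8
  + 0.0.0.0/0 (H2) depth=0
  + 182.0.0.0/8 (H1) depth=8
  - 0.0.0.0/0 clear@0
  lookup 182.0.0.0: bits 101101100 walk d0:-→d1:-→d2:-→d3:-→d4:-→d5:-→d6:-→d7:-→d8:H1→d9:- -> H1
  lookup 182.0.4.12: bits 101101100 walk d0:-→d1:-→d2:-→d3:-→d4:-→d5:-→d6:-→d7:-→d8:H1→d9:- -> H1
  - 182.0.0.0/8 clear@8
  + 182.96.0.0/11 (H2) depth=11
  lookup 182.96.22.211: bits 101101100110 walk d0:-→d1:-→d2:-→d3:-→d4:-→d5:-→d6:-→d7:-→d8:-→d9:-→d10:-→d11:H2→d12:- -> H2
  + 91.205.176.0/20 (H2) depth=20
  + 182.0.0.0/7 (H2) depth=7
  + 0.0.0.0/0 (H0) depth=0
  lookup 91.205.189.115: bits 01011011110011011011 walk d0:H0→d1:-→d2:-→d3:-→d4:-→d5:-→d6:-→d7:-→d8:H0→d9:-→d10:-→d11:-→d12:-→d13:-→d14:-→d15:-→d16:-→d17:-→d18:-→d19:-→d20:H2 -> H2
  lookup 91.3.161.17: bits 01011011 walk d0:H0→d1:-→d2:-→d3:-→d4:-→d5:-→d6:-→d7:-→d8:H0 -> H0
  lookup 182.96.0.38: bits 101101100110 walk d0:H0→d1:-→d2:-→d3:-→d4:-→d5:-→d6:-→d7:H2→d8:-→d9:-→d10:-→d11:H2→d12:- -> H2
  + 182.96.0.0/12 (H1) depth=12
  lookup 182.80.115.225: bits 1011011001 walk d0:H0→d1:-→d2:-→d3:-→d4:-→d5:-→d6:-→d7:H2→d8:-→d9:-→d10:- -> H2
  lookup 91.205.176.3: bits 01011011110011011011 walk d0:H0→d1:-→d2:-→d3:-→d4:-→d5:-→d6:-→d7:-→d8:H0→d9:-→d10:-→d11:-→d12:-→d13:-→d14:-→d15:-→d16:-→d17:-→d18:-→d19:-→d20:H2 -> H2
  lookup 91.205.190.252: bits 01011011110011011011 walk d0:H0→d1:-→d2:-→d3:-→d4:-→d5:-→d6:-→d7:-→d8:H0→d9:-→d10:-→d11:-→d12:-→d13:-→d14:-→d15:-→d16:-→d17:-→d18:-→d19:-→d20:H2 -> H2

== LOOKUPS ==
["H1","H1","H2","H2","H0","H2","H2","H2","H2"]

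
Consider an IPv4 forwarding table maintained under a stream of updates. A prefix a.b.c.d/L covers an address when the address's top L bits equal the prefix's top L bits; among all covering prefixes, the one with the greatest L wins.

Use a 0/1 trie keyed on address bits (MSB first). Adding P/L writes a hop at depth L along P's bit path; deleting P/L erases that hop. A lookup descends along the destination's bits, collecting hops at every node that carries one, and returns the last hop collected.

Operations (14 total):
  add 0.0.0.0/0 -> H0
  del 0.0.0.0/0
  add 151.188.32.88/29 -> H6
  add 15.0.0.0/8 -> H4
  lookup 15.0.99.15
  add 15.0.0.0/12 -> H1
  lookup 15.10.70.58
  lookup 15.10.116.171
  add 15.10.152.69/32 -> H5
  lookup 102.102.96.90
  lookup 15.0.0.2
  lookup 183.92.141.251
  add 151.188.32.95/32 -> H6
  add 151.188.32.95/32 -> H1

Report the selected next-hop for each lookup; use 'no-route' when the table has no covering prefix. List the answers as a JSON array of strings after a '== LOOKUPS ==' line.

Process each operation:
  add 0.0.0.0/0 -> H0 at depth 0
  - 0.0.0.0/0 clear@0
  add 151.188.32.88/29 -> H6 at depth 29
  add 15.0.0.0/8 -> H4 at depth 8
  Q 15.0.99.15: descend 00001111 ; hops seen [H4] ; pick H4
  add 15.0.0.0/12 -> H1 at depth 12
  Q 15.10.70.58: descend 000011110000 ; hops seen [H4,H1] ; pick H1
  Q 15.10.116.171: descend 000011110000 ; hops seen [H4,H1] ; pick H1
  add 15.10.152.69/32 -> H5 at depth 32
  Q 102.102.96.90: descend 0 ; hops seen [∅] ; pick no-route
  Q 15.0.0.2: descend 000011110000 ; hops seen [H4,H1] ; pick H1
  Q 183.92.141.251: descend 10 ; hops seen [∅] ; pick no-route
  add 151.188.32.95/32 -> H6 at depth 32
  add 151.188.32.95/32 -> H1 at depth 32

== LOOKUPS ==
["H4","H1","H1","no-route","H1","no-route"]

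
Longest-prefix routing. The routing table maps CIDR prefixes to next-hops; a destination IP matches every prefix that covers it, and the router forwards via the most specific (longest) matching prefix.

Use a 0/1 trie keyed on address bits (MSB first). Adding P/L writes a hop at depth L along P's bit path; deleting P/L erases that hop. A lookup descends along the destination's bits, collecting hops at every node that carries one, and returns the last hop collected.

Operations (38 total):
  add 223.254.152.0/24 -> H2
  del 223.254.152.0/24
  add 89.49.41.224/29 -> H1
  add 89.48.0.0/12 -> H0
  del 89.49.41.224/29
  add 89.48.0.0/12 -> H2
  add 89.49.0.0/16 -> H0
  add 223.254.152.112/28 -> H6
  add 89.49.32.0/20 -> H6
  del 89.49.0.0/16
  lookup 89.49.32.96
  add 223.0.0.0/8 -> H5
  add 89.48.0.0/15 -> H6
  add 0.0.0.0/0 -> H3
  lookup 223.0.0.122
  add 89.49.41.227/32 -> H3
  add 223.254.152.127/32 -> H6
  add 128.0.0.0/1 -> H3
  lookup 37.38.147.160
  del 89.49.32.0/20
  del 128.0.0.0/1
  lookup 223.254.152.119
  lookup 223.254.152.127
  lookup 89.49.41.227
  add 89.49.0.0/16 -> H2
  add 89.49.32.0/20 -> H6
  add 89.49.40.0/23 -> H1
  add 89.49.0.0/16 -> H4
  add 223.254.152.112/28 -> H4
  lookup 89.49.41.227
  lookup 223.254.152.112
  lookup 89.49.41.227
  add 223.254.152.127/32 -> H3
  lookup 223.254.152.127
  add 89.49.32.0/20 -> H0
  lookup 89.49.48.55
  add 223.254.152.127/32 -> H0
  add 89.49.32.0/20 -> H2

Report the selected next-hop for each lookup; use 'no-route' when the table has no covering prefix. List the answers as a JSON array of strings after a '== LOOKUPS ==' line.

Process each operation:
  + 223.254.152.0/24 (H2) depth=24
  - 223.254.152.0/24 clear@24
  + 89.49.41.224/29 (H1) depth=29
  + 89.48.0.0/12 (H0) depth=12
  - 89.49.41.224/29 clear@29
  + 89.48.0.0/12 (H2) depth=12
  + 89.49.0.0/16 (H0) depth=16
  + 223.254.152.112/28 (H6) depth=28
  + 89.49.32.0/20 (H6) depth=20
  - 89.49.0.0/16 clear@16
  lookup 89.49.32.96: bits 01011001001100010010 walk d0:-→d1:-→d2:-→d3:-→d4:-→d5:-→d6:-→d7:-→d8:-→d9:-→d10:-→d11:-→d12:H2→d13:-→d14:-→d15:-→d16:-→d17:-→d18:-→d19:-→d20:H6 -> H6
  + 223.0.0.0/8 (H5) depth=8
  + 89.48.0.0/15 (H6) depth=15
  + 0.0.0.0/0 (H3) depth=0
  lookup 223.0.0.122: bits 11011111 walk d0:H3→d1:-→d2:-→d3:-→d4:-→d5:-→d6:-→d7:-→d8:H5 -> H5
  + 89.49.41.227/32 (H3) depth=32
  + 223.254.152.127/32 (H6) depth=32
  + 128.0.0.0/1 (H3) depth=1
  lookup 37.38.147.160: bits 0 walk d0:H3→d1:- -> H3
  - 89.49.32.0/20 clear@20
  - 128.0.0.0/1 clear@1
  lookup 223.254.152.119: bits 1101111111111110100110000111 walk d0:H3→d1:-→d2:-→d3:-→d4:-→d5:-→d6:-→d7:-→d8:H5→d9:-→d10:-→d11:-→d12:-→d13:-→d14:-→d15:-→d16:-→d17:-→d18:-→d19:-→d20:-→d21:-→d22:-→d23:-→d24:-→d25:-→d26:-→d27:-→d28:H6 -> H6
  lookup 223.254.152.127: bits 11011111111111101001100001111111 walk d0:H3→d1:-→d2:-→d3:-→d4:-→d5:-→d6:-→d7:-→d8:H5→d9:-→d10:-→d11:-→d12:-→d13:-→d14:-→d15:-→d16:-→d17:-→d18:-→d19:-→d20:-→d21:-→d22:-→d23:-→d24:-→d25:-→d26:-→d27:-→d28:H6→d29:-→d30:-→d31:-→d32:H6 -> H6
  lookup 89.49.41.227: bits 01011001001100010010100111100011 walk d0:H3→d1:-→d2:-→d3:-→d4:-→d5:-→d6:-→d7:-→d8:-→d9:-→d10:-→d11:-→d12:H2→d13:-→d14:-→d15:H6→d16:-→d17:-→d18:-→d19:-→d20:-→d21:-→d22:-→d23:-→d24:-→d25:-→d26:-→d27:-→d28:-→d29:-→d30:-→d31:-→d32:H3 -> H3
  + 89.49.0.0/16 (H2) depth=16
  + 89.49.32.0/20 (H6) depth=20
  + 89.49.40.0/23 (H1) depth=23
  + 89.49.0.0/16 (H4) depth=16
  + 223.254.152.112/28 (H4) depth=28
  lookup 89.49.41.227: bits 01011001001100010010100111100011 walk d0:H3→d1:-→d2:-→d3:-→d4:-→d5:-→d6:-→d7:-→d8:-→d9:-→d10:-→d11:-→d12:H2→d13:-→d14:-→d15:H6→d16:H4→d17:-→d18:-→d19:-→d20:H6→d21:-→d22:-→d23:H1→d24:-→d25:-→d26:-→d27:-→d28:-→d29:-→d30:-→d31:-→d32:H3 -> H3
  lookup 223.254.152.112: bits 1101111111111110100110000111 walk d0:H3→d1:-→d2:-→d3:-→d4:-→d5:-→d6:-→d7:-→d8:H5→d9:-→d10:-→d11:-→d12:-→d13:-→d14:-→d15:-→d16:-→d17:-→d18:-→d19:-→d20:-→d21:-→d22:-→d23:-→d24:-→d25:-→d26:-→d27:-→d28:H4 -> H4
  lookup 89.49.41.227: bits 01011001001100010010100111100011 walk d0:H3→d1:-→d2:-→d3:-→d4:-→d5:-→d6:-→d7:-→d8:-→d9:-→d10:-→d11:-→d12:H2→d13:-→d14:-→d15:H6→d16:H4→d17:-→d18:-→d19:-→d20:H6→d21:-→d22:-→d23:H1→d24:-→d25:-→d26:-→d27:-→d28:-→d29:-→d30:-→d31:-→d32:H3 -> H3
  + 223.254.152.127/32 (H3) depth=32
  lookup 223.254.152.127: bits 11011111111111101001100001111111 walk d0:H3→d1:-→d2:-→d3:-→d4:-→d5:-→d6:-→d7:-→d8:H5→d9:-→d10:-→d11:-→d12:-→d13:-→d14:-→d15:-→d16:-→d17:-→d18:-→d19:-→d20:-→d21:-→d22:-→d23:-→d24:-→d25:-→d26:-→d27:-→d28:H4→d29:-→d30:-→d31:-→d32:H3 -> H3
  + 89.49.32.0/20 (H0) depth=20
  lookup 89.49.48.55: bits 0101100100110001001 walk d0:H3→d1:-→d2:-→d3:-→d4:-→d5:-→d6:-→d7:-→d8:-→d9:-→d10:-→d11:-→d12:H2→d13:-→d14:-→d15:H6→d16:H4→d17:-→d18:-→d19:- -> H4
  + 223.254.152.127/32 (H0) depth=32
  + 89.49.32.0/20 (H2) depth=20

== LOOKUPS ==
["H6","H5","H3","H6","H6","H3","H3","H4","H3","H3","H4"]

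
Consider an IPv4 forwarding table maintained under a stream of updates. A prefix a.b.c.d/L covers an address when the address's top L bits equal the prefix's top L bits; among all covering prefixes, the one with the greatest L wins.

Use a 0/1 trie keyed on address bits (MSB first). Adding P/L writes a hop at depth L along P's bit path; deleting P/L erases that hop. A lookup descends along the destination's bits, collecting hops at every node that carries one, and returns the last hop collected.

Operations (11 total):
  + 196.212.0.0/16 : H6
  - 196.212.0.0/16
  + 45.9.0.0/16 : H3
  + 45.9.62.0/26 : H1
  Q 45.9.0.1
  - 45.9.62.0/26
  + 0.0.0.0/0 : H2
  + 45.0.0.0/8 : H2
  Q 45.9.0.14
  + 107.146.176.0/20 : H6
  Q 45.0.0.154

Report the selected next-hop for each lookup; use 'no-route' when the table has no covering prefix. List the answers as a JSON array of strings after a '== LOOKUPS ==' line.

Trace:
  + 196.212.0.0/16 (H6) depth=16
  - 196.212.0.0/16 clear@16
  + 45.9.0.0/16 (H3) depth=16
  + 45.9.62.0/26 (H1) depth=26
  lookup 45.9.0.1: bits 001011010000100100 walk d0:-→d1:-→d2:-→d3:-→d4:-→d5:-→d6:-→d7:-→d8:-→d9:-→d10:-→d11:-→d12:-→d13:-→d14:-→d15:-→d16:H3→d17:-→d18:- -> H3
  - 45.9.62.0/26 clear@26
  + 0.0.0.0/0 (H2) depth=0
  + 45.0.0.0/8 (H2) depth=8
  lookup 45.9.0.14: bits 001011010000100100 walk d0:H2→d1:-→d2:-→d3:-→d4:-→d5:-→d6:-→d7:-→d8:H2→d9:-→d10:-→d11:-→d12:-→d13:-→d14:-→d15:-→d16:H3→d17:-→d18:- -> H3
  + 107.146.176.0/20 (H6) depth=20
  lookup 45.0.0.154: bits 001011010000 walk d0:H2→d1:-→d2:-→d3:-→d4:-→d5:-→d6:-→d7:-→d8:H2→d9:-→d10:-→d11:-→d12:- -> H2

== LOOKUPS ==
["H3","H3","H2"]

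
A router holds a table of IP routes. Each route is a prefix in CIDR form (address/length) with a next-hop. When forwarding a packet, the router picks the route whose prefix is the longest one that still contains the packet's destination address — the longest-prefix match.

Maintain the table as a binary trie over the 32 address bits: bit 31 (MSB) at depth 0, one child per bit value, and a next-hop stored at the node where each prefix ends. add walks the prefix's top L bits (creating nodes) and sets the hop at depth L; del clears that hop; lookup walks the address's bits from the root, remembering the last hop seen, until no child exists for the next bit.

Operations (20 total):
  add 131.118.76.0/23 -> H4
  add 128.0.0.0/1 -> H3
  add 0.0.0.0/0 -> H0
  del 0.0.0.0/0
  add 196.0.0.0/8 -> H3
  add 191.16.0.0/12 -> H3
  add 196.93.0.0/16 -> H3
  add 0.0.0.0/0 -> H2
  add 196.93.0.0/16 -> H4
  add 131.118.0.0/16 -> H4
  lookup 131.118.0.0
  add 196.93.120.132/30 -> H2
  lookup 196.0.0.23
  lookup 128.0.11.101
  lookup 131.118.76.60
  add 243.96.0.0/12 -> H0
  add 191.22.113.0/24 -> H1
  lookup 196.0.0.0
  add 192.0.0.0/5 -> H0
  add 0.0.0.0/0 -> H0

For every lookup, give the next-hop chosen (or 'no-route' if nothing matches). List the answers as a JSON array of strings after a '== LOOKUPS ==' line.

Apply in order:
  + 131.118.76.0/23 (H4) depth=23
  + 128.0.0.0/1 (H3) depth=1
  + 0.0.0.0/0 (H0) depth=0
  del 0.0.0.0/0 (clear depth 0)
  + 196.0.0.0/8 (H3) depth=8
  + 191.16.0.0/12 (H3) depth=12
  + 196.93.0.0/16 (H3) depth=16
  + 0.0.0.0/0 (H2) depth=0
  + 196.93.0.0/16 (H4) depth=16
  + 131.118.0.0/16 (H4) depth=16
  Q 131.118.0.0: descend 10000011011101100 ; hops seen [H2,H3,H4] ; pick H4
  + 196.93.120.132/30 (H2) depth=30
  Q 196.0.0.23: descend 110001000 ; hops seen [H2,H3,H3] ; pick H3
  Q 128.0.11.101: descend 100000 ; hops seen [H2,H3] ; pick H3
  Q 131.118.76.60: descend 10000011011101100100110 ; hops seen [H2,H3,H4,H4] ; pick H4
  + 243.96.0.0/12 (H0) depth=12
  + 191.22.113.0/24 (H1) depth=24
  Q 196.0.0.0: descend 110001000 ; hops seen [H2,H3,H3] ; pick H3
  + 192.0.0.0/5 (H0) depth=5
  + 0.0.0.0/0 (H0) depth=0

== LOOKUPS ==
["H4","H3","H3","H4","H3"]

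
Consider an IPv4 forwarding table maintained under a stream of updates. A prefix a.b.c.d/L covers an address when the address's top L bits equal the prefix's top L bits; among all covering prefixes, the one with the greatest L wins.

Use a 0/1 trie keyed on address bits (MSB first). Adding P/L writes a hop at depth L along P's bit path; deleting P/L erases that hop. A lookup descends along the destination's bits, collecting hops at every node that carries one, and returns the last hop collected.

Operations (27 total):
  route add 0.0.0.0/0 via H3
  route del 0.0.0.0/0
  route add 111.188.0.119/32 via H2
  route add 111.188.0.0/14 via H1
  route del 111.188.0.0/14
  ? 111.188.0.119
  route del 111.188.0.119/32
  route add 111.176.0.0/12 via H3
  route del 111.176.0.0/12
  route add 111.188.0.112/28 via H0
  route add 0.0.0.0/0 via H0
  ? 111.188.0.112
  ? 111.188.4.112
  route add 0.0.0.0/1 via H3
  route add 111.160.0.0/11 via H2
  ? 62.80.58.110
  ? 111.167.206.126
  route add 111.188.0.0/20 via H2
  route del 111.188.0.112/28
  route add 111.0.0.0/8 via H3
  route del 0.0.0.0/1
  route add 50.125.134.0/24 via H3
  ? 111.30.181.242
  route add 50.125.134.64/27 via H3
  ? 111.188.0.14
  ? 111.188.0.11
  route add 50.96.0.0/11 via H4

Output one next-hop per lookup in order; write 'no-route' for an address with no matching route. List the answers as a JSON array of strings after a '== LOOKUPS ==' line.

Trace:
  + 0.0.0.0/0 (H3) depth=0
  - 0.0.0.0/0 clear@0
  + 111.188.0.119/32 (H2) depth=32
  + 111.188.0.0/14 (H1) depth=14
  - 111.188.0.0/14 clear@14
  Q 111.188.0.119: descend 01101111101111000000000001110111 ; hops seen [H2] ; pick H2
  - 111.188.0.119/32 clear@32
  + 111.176.0.0/12 (H3) depth=12
  - 111.176.0.0/12 clear@12
  + 111.188.0.112/28 (H0) depth=28
  + 0.0.0.0/0 (H0) depth=0
  Q 111.188.0.112: descend 01101111101111000000000001110 ; hops seen [H0,H0] ; pick H0
  Q 111.188.4.112: descend 011011111011110000000 ; hops seen [H0] ; pick H0
  + 0.0.0.0/1 (H3) depth=1
  + 111.160.0.0/11 (H2) depth=11
  Q 62.80.58.110: descend 0 ; hops seen [H0,H3] ; pick H3
  Q 111.167.206.126: descend 01101111101 ; hops seen [H0,H3,H2] ; pick H2
  + 111.188.0.0/20 (H2) depth=20
  - 111.188.0.112/28 clear@28
  + 111.0.0.0/8 (H3) depth=8
  - 0.0.0.0/1 clear@1
  + 50.125.134.0/24 (H3) depth=24
  Q 111.30.181.242: descend 01101111 ; hops seen [H0,H3] ; pick H3
  + 50.125.134.64/27 (H3) depth=27
  Q 111.188.0.14: descend 0110111110111100000000000 ; hops seen [H0,H3,H2,H2] ; pick H2
  Q 111.188.0.11: descend 0110111110111100000000000 ; hops seen [H0,H3,H2,H2] ; pick H2
  + 50.96.0.0/11 (H4) depth=11

== LOOKUPS ==
["H2","H0","H0","H3","H2","H3","H2","H2"]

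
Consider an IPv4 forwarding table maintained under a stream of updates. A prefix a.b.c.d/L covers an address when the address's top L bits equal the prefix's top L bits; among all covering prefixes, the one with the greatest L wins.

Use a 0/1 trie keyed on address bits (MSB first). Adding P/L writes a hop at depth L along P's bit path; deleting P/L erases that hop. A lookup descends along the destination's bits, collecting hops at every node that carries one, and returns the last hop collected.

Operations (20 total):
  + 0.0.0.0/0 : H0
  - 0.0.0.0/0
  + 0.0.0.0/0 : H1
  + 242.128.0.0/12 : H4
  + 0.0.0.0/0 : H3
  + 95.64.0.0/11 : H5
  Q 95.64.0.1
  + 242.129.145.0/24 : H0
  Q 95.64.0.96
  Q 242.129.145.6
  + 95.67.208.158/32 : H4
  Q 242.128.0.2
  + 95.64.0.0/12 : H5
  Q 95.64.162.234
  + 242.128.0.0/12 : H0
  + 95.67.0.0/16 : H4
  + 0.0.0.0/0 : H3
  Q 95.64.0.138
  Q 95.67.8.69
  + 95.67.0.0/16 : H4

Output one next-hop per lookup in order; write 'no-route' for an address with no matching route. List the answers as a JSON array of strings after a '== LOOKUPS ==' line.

Trace:
  + 0.0.0.0/0 (H0) depth=0
  del 0.0.0.0/0 (clear depth 0)
  + 0.0.0.0/0 (H1) depth=0
  + 242.128.0.0/12 (H4) depth=12
  + 0.0.0.0/0 (H3) depth=0
  + 95.64.0.0/11 (H5) depth=11
  lookup 95.64.0.1: bits 01011111010 walk d0:H3→d1:-→d2:-→d3:-→d4:-→d5:-→d6:-→d7:-→d8:-→d9:-→d10:-→d11:H5 -> H5
  + 242.129.145.0/24 (H0) depth=24
  lookup 95.64.0.96: bits 01011111010 walk d0:H3→d1:-→d2:-→d3:-→d4:-→d5:-→d6:-→d7:-→d8:-→d9:-→d10:-→d11:H5 -> H5
  lookup 242.129.145.6: bits 111100101000000110010001 walk d0:H3→d1:-→d2:-→d3:-→d4:-→d5:-→d6:-→d7:-→d8:-→d9:-→d10:-→d11:-→d12:H4→d13:-→d14:-→d15:-→d16:-→d17:-→d18:-→d19:-→d20:-→d21:-→d22:-→d23:-→d24:H0 -> H0
  + 95.67.208.158/32 (H4) depth=32
  lookup 242.128.0.2: bits 111100101000000 walk d0:H3→d1:-→d2:-→d3:-→d4:-→d5:-→d6:-→d7:-→d8:-→d9:-→d10:-→d11:-→d12:H4→d13:-→d14:-→d15:- -> H4
  + 95.64.0.0/12 (H5) depth=12
  lookup 95.64.162.234: bits 01011111010000 walk d0:H3→d1:-→d2:-→d3:-→d4:-→d5:-→d6:-→d7:-→d8:-→d9:-→d10:-→d11:H5→d12:H5→d13:-→d14:- -> H5
  + 242.128.0.0/12 (H0) depth=12
  + 95.67.0.0/16 (H4) depth=16
  + 0.0.0.0/0 (H3) depth=0
  lookup 95.64.0.138: bits 01011111010000 walk d0:H3→d1:-→d2:-→d3:-→d4:-→d5:-→d6:-→d7:-→d8:-→d9:-→d10:-→d11:H5→d12:H5→d13:-→d14:- -> H5
  lookup 95.67.8.69: bits 0101111101000011 walk d0:H3→d1:-→d2:-→d3:-→d4:-→d5:-→d6:-→d7:-→d8:-→d9:-→d10:-→d11:H5→d12:H5→d13:-→d14:-→d15:-→d16:H4 -> H4
  + 95.67.0.0/16 (H4) depth=16

== LOOKUPS ==
["H5","H5","H0","H4","H5","H5","H4"]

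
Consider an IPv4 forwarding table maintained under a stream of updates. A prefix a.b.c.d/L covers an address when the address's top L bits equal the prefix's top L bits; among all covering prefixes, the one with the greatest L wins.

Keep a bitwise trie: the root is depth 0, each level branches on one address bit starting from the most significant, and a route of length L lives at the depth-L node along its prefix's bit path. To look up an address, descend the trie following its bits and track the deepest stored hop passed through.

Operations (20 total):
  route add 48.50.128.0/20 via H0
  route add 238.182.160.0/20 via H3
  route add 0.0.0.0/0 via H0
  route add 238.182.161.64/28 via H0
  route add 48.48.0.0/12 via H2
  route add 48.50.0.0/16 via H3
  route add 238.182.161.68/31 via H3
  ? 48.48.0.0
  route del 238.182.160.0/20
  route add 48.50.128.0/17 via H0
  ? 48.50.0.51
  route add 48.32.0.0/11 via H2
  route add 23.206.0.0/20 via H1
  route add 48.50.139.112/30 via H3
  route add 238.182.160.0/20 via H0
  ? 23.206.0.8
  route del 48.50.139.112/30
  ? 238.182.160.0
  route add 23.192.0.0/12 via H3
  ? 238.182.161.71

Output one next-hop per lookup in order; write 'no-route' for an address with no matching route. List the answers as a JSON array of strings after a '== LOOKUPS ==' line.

Trace:
  add 48.50.128.0/20 -> H0 at depth 20
  add 238.182.160.0/20 -> H3 at depth 20
  add 0.0.0.0/0 -> H0 at depth 0
  add 238.182.161.64/28 -> H0 at depth 28
  add 48.48.0.0/12 -> H2 at depth 12
  add 48.50.0.0/16 -> H3 at depth 16
  add 238.182.161.68/31 -> H3 at depth 31
  ? 48.48.0.0  path d0:H0→d1:-→d2:-→d3:-→d4:-→d5:-→d6:-→d7:-→d8:-→d9:-→d10:-→d11:-→d12:H2→d13:-→d14:-  best=H2
  del 238.182.160.0/20 (clear depth 20)
  add 48.50.128.0/17 -> H0 at depth 17
  ? 48.50.0.51  path d0:H0→d1:-→d2:-→d3:-→d4:-→d5:-→d6:-→d7:-→d8:-→d9:-→d10:-→d11:-→d12:H2→d13:-→d14:-→d15:-→d16:H3  best=H3
  add 48.32.0.0/11 -> H2 at depth 11
  add 23.206.0.0/20 -> H1 at depth 20
  add 48.50.139.112/30 -> H3 at depth 30
  add 238.182.160.0/20 -> H0 at depth 20
  ? 23.206.0.8  path d0:H0→d1:-→d2:-→d3:-→d4:-→d5:-→d6:-→d7:-→d8:-→d9:-→d10:-→d11:-→d12:-→d13:-→d14:-→d15:-→d16:-→d17:-→d18:-→d19:-→d20:H1  best=H1
  del 48.50.139.112/30 (clear depth 30)
  ? 238.182.160.0  path d0:H0→d1:-→d2:-→d3:-→d4:-→d5:-→d6:-→d7:-→d8:-→d9:-→d10:-→d11:-→d12:-→d13:-→d14:-→d15:-→d16:-→d17:-→d18:-→d19:-→d20:H0→d21:-→d22:-→d23:-  best=H0
  add 23.192.0.0/12 -> H3 at depth 12
  ? 238.182.161.71  path d0:H0→d1:-→d2:-→d3:-→d4:-→d5:-→d6:-→d7:-→d8:-→d9:-→d10:-→d11:-→d12:-→d13:-→d14:-→d15:-→d16:-→d17:-→d18:-→d19:-→d20:H0→d21:-→d22:-→d23:-→d24:-→d25:-→d26:-→d27:-→d28:H0→d29:-→d30:-  best=H0

== LOOKUPS ==
["H2","H3","H1","H0","H0"]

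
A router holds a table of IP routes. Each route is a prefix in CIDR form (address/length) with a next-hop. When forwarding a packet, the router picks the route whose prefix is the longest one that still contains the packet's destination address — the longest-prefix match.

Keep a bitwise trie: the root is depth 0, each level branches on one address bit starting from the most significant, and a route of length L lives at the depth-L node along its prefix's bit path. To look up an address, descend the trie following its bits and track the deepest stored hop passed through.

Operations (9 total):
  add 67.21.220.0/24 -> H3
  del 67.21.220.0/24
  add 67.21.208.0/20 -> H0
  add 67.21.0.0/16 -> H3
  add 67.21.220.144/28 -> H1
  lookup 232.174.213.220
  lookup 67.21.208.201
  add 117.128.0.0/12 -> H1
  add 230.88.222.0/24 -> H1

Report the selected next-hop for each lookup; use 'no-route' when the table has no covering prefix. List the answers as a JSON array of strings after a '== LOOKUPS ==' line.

Trace:
  add 67.21.220.0/24 -> H3 at depth 24
  - 67.21.220.0/24 clear@24
  add 67.21.208.0/20 -> H0 at depth 20
  add 67.21.0.0/16 -> H3 at depth 16
  add 67.21.220.144/28 -> H1 at depth 28
  Q 232.174.213.220: descend ε ; hops seen [∅] ; pick no-route
  Q 67.21.208.201: descend 01000011000101011101 ; hops seen [H3,H0] ; pick H0
  add 117.128.0.0/12 -> H1 at depth 12
  add 230.88.222.0/24 -> H1 at depth 24

== LOOKUPS ==
["no-route","H0"]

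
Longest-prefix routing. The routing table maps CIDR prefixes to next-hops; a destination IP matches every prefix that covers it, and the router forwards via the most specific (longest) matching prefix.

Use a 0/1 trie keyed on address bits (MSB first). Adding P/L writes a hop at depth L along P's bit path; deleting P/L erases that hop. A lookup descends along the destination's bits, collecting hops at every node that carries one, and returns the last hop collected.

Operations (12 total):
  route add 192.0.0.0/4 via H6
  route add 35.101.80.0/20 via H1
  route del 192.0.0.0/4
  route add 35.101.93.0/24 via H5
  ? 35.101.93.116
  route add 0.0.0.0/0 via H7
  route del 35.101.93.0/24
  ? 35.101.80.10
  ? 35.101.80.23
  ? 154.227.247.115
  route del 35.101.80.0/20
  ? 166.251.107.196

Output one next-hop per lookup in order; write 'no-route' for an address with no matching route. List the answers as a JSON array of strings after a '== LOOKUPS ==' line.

Apply in order:
  add 192.0.0.0/4 -> H6 at depth 4
  add 35.101.80.0/20 -> H1 at depth 20
  del 192.0.0.0/4 (clear depth 4)
  add 35.101.93.0/24 -> H5 at depth 24
  ? 35.101.93.116  path d0:-→d1:-→d2:-→d3:-→d4:-→d5:-→d6:-→d7:-→d8:-→d9:-→d10:-→d11:-→d12:-→d13:-→d14:-→d15:-→d16:-→d17:-→d18:-→d19:-→d20:H1→d21:-→d22:-→d23:-→d24:H5  best=H5
  add 0.0.0.0/0 -> H7 at depth 0
  del 35.101.93.0/24 (clear depth 24)
  ? 35.101.80.10  path d0:H7→d1:-→d2:-→d3:-→d4:-→d5:-→d6:-→d7:-→d8:-→d9:-→d10:-→d11:-→d12:-→d13:-→d14:-→d15:-→d16:-→d17:-→d18:-→d19:-→d20:H1  best=H1
  ? 35.101.80.23  path d0:H7→d1:-→d2:-→d3:-→d4:-→d5:-→d6:-→d7:-→d8:-→d9:-→d10:-→d11:-→d12:-→d13:-→d14:-→d15:-→d16:-→d17:-→d18:-→d19:-→d20:H1  best=H1
  ? 154.227.247.115  path d0:H7→d1:-  best=H7
  del 35.101.80.0/20 (clear depth 20)
  ? 166.251.107.196  path d0:H7→d1:-  best=H7

== LOOKUPS ==
["H5","H1","H1","H7","H7"]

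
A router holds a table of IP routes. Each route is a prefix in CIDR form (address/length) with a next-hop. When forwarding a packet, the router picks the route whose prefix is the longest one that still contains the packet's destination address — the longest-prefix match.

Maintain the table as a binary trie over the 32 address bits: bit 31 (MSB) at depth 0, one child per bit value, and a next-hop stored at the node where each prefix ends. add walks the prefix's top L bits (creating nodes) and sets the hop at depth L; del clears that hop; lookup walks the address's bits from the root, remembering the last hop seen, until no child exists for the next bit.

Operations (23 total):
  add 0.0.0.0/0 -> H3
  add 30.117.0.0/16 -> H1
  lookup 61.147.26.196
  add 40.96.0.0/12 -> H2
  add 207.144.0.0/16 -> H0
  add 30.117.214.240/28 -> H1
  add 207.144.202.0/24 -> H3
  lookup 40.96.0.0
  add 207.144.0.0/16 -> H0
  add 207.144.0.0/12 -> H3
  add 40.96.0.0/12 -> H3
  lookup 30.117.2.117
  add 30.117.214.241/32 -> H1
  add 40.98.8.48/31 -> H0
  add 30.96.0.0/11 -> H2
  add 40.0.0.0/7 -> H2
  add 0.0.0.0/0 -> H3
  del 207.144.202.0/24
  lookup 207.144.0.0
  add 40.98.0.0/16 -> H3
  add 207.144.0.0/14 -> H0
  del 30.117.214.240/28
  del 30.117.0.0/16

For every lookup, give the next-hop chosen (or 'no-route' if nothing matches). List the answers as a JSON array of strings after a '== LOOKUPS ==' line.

Apply in order:
  add 0.0.0.0/0 -> H3 at depth 0
  add 30.117.0.0/16 -> H1 at depth 16
  lookup 61.147.26.196: bits 00 walk d0:H3→d1:-→d2:- -> H3
  add 40.96.0.0/12 -> H2 at depth 12
  add 207.144.0.0/16 -> H0 at depth 16
  add 30.117.214.240/28 -> H1 at depth 28
  add 207.144.202.0/24 -> H3 at depth 24
  lookup 40.96.0.0: bits 001010000110 walk d0:H3→d1:-→d2:-→d3:-→d4:-→d5:-→d6:-→d7:-→d8:-→d9:-→d10:-→d11:-→d12:H2 -> H2
  add 207.144.0.0/16 -> H0 at depth 16
  add 207.144.0.0/12 -> H3 at depth 12
  add 40.96.0.0/12 -> H3 at depth 12
  lookup 30.117.2.117: bits 0001111001110101 walk d0:H3→d1:-→d2:-→d3:-→d4:-→d5:-→d6:-→d7:-→d8:-→d9:-→d10:-→d11:-→d12:-→d13:-→d14:-→d15:-→d16:H1 -> H1
  add 30.117.214.241/32 -> H1 at depth 32
  add 40.98.8.48/31 -> H0 at depth 31
  add 30.96.0.0/11 -> H2 at depth 11
  add 40.0.0.0/7 -> H2 at depth 7
  add 0.0.0.0/0 -> H3 at depth 0
  del 207.144.202.0/24 (clear depth 24)
  lookup 207.144.0.0: bits 1100111110010000 walk d0:H3→d1:-→d2:-→d3:-→d4:-→d5:-→d6:-→d7:-→d8:-→d9:-→d10:-→d11:-→d12:H3→d13:-→d14:-→d15:-→d16:H0 -> H0
  add 40.98.0.0/16 -> H3 at depth 16
  add 207.144.0.0/14 -> H0 at depth 14
  del 30.117.214.240/28 (clear depth 28)
  del 30.117.0.0/16 (clear depth 16)

== LOOKUPS ==
["H3","H2","H1","H0"]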